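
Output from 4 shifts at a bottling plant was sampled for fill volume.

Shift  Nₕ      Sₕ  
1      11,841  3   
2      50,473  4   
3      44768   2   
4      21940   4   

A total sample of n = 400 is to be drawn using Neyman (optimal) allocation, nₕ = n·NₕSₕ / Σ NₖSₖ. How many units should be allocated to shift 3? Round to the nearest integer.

Σ NₕSₕ = 11841·3 + 50473·4 + 44768·2 + 21940·4 = 414711.
Share for 3: 89536/414711 = 0.21590.
n_3 = 400 × 0.21590 = 86.360... → 86.

86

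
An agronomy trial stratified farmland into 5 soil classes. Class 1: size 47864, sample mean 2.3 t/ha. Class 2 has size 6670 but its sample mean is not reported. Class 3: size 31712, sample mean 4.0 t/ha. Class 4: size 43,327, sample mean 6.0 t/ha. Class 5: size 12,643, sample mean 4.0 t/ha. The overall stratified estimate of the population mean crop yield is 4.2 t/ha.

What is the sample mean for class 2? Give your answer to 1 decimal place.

7.5

Σ Nₕx̄ₕ = N·μ, so 6670·x̄_2 = 142216·4.2 − (47864·2.3 + 31712·4.0 + 43327·6.0 + 12643·4.0).
= 597307.2 − 547469.2 = 49838.
x̄_2 = 49838 / 6670 = 7.472... → 7.5.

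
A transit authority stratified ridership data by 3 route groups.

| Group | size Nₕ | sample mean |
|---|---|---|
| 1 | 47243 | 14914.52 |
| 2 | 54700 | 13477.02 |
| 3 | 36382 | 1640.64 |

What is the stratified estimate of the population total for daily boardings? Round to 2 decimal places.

1501489426.84

1: 47243·14914.52 = 704606668.36
2: 54700·13477.02 = 737192994
3: 36382·1640.64 = 59689764.48
τ̂ = Σ Nₕx̄ₕ = 1501489426.84.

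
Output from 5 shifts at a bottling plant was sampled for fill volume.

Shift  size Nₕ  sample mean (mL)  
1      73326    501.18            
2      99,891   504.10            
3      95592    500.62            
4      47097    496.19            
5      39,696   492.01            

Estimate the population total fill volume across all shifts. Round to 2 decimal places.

177859734.21

1: 73326·501.18 = 36749524.68
2: 99891·504.10 = 50355053.1
3: 95592·500.62 = 47855267.04
4: 47097·496.19 = 23369060.43
5: 39696·492.01 = 19530828.96
τ̂ = Σ Nₕx̄ₕ = 177859734.21.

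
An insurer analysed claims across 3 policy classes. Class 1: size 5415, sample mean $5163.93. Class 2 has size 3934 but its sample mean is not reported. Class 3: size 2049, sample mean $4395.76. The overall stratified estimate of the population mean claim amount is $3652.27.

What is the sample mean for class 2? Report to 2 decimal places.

1184.29

N = 5415 + 3934 + 2049 = 11398.
Overall total = μ·N = 3652.27·11398 = 41628573.46.
Subtract the known strata: 5415·5163.93 + 2049·4395.76 = 36969593.19.
Remaining total for class 2: 41628573.46 − 36969593.19 = 4658980.27.
Divide by its size: 4658980.27 / 3934 = 1184.2858... → 1184.29.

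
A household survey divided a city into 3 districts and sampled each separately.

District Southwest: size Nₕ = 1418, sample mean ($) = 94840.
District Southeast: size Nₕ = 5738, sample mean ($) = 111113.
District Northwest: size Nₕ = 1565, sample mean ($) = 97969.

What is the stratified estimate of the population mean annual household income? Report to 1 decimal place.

106108.4

N = 8721; weights Wₕ = Nₕ/N = (0.1626, 0.6580, 0.1795).
x̄_st = Σ Wₕ·x̄ₕ = 0.1626·94840 + 0.6580·111113 + 0.1795·97969 ≈ 106108.359...
→ 106108.4.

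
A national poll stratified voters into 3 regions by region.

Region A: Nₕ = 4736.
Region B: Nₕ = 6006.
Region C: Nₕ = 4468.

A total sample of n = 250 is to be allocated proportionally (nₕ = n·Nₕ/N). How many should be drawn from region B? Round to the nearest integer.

N = 4736 + 6006 + 4468 = 15210.
n_B = 250·6006/15210 = 98.718... → 99.

99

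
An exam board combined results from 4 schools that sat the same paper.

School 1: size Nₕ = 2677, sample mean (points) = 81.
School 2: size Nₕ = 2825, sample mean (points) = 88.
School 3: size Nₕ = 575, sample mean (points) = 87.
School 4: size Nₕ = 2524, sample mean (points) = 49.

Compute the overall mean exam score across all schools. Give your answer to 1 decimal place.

74.3

N = 2677 + 2825 + 575 + 2524 = 8601.
Overall mean = Σ (Nₕ/N)·x̄ₕ — weight by population share, not a simple average.
Σ Nₕx̄ₕ = 2677·81 + 2825·88 + 575·87 + 2524·49 = 216837 + 248600 + 50025 + 123676 = 639138.
Divide by N: 639138 / 8601 = 74.310... → 74.3.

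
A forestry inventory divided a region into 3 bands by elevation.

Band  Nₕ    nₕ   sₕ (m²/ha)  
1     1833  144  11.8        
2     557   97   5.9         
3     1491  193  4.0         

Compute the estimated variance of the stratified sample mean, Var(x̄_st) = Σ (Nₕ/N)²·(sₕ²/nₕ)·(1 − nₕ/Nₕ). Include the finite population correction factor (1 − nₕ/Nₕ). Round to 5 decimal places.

N = 3881. Term for each stratum: Wₕ²sₕ²/nₕ·(1−nₕ/Nₕ).
Var(x̄_st) = 0.19874964 + 0.00610461 + 0.01065192 = 0.21550617 → 0.21551.

0.21551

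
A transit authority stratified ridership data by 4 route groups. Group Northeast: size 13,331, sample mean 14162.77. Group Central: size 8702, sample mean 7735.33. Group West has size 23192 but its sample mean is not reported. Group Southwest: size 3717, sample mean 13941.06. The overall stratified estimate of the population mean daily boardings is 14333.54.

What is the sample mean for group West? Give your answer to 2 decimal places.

Σ Nₕx̄ₕ = N·μ, so 23192·x̄_West = 48942·14333.54 − (13331·14162.77 + 8702·7735.33 + 3717·13941.06).
= 701512114.68 − 307935648.55 = 393576466.13.
x̄_West = 393576466.13 / 23192 = 16970.3547... → 16970.35.

16970.35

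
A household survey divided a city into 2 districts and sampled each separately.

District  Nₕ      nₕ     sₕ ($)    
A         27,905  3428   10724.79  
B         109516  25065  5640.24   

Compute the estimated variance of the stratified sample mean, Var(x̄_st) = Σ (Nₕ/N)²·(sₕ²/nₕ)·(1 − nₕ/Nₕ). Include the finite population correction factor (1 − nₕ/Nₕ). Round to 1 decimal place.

1835.2

N = 137421. Term for each stratum: Wₕ²sₕ²/nₕ·(1−nₕ/Nₕ).
Var(x̄_st) = 1213.5866 + 621.5894 = 1835.1761 → 1835.2.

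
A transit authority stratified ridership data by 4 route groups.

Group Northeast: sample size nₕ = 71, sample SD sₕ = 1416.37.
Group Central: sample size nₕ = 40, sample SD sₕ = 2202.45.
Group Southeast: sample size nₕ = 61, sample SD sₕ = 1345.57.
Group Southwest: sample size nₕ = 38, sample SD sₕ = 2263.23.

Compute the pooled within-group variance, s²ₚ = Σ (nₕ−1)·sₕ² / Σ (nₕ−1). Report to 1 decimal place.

Degrees of freedom: 70 + 39 + 60 + 37 = 206.
Σ(nₕ−1)sₕ² = 70·2006103.9769 + 39·4850786.0025 + 60·1810558.6249 + 37·5122210.0329 = 627763221.1918.
s²ₚ = 627763221.1918 / 206 = 3047394.278... → 3047394.3.

3047394.3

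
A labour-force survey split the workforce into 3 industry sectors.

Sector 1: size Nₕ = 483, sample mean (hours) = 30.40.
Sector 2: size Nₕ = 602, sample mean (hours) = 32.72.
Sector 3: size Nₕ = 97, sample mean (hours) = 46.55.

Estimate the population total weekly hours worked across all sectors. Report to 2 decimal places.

1: 483·30.40 = 14683.2
2: 602·32.72 = 19697.44
3: 97·46.55 = 4515.35
τ̂ = Σ Nₕx̄ₕ = 38895.99.

38895.99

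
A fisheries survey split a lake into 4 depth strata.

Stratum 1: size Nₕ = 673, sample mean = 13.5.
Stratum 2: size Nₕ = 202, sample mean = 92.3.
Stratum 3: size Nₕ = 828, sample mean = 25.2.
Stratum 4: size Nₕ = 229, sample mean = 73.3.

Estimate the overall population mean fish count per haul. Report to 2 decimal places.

33.84

N = 1932; weights Wₕ = Nₕ/N = (0.3483, 0.1046, 0.4286, 0.1185).
x̄_st = Σ Wₕ·x̄ₕ = 0.3483·13.5 + 0.1046·92.3 + 0.4286·25.2 + 0.1185·73.3 ≈ 33.8413...
→ 33.84.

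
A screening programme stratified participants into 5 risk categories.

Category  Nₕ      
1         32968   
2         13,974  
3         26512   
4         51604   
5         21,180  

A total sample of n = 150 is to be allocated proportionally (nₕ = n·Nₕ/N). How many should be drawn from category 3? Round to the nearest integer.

27

Share of category 3 = 26512/146238 = 0.18129.
Allocate 150 × 0.18129 = 27.194... → 27.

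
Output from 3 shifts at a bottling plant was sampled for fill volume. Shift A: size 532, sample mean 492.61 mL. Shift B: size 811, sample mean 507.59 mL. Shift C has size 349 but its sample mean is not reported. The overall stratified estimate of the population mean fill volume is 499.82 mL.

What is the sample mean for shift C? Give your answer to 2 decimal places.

492.75

N = 532 + 811 + 349 = 1692.
Overall total = μ·N = 499.82·1692 = 845695.44.
Subtract the known strata: 532·492.61 + 811·507.59 = 673724.01.
Remaining total for shift C: 845695.44 − 673724.01 = 171971.43.
Divide by its size: 171971.43 / 349 = 492.7548... → 492.75.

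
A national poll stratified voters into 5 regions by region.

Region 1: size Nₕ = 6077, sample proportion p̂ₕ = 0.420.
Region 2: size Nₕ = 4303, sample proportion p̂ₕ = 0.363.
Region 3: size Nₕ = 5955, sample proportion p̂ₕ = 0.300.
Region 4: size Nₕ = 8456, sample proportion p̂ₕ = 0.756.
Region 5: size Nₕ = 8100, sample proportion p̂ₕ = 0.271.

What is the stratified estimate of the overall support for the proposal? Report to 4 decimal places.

0.4405

Wₕ = Nₕ/N with N = 32891: 0.1848, 0.1308, 0.1811, 0.2571, 0.2463.
p̂_st = 0.1848·0.420 + 0.1308·0.363 + 0.1811·0.300 + 0.2571·0.756 + 0.2463·0.271 ≈ 0.440505... → 0.4405.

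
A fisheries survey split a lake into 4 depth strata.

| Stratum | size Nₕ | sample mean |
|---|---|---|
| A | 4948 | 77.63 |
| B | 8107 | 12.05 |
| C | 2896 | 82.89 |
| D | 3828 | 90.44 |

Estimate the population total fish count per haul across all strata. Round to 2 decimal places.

1068056.35

Population total = Σ Nₕ·x̄ₕ (each stratum's size times its mean).
4948·77.63 + 8107·12.05 + 2896·82.89 + 3828·90.44 = 384113.24 + 97689.35 + 240049.44 + 346204.32 = 1068056.35.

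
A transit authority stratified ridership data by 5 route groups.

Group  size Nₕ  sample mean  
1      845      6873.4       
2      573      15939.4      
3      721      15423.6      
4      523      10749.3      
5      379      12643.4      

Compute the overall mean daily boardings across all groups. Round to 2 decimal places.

11994.56

N = 845 + 573 + 721 + 523 + 379 = 3041.
Overall mean = Σ (Nₕ/N)·x̄ₕ — weight by population share, not a simple average.
Σ Nₕx̄ₕ = 845·6873.4 + 573·15939.4 + 721·15423.6 + 523·10749.3 + 379·12643.4 = 5808023 + 9133276.2 + 11120415.6 + 5621883.9 + 4791848.6 = 36475447.3.
Divide by N: 36475447.3 / 3041 = 11994.5568... → 11994.56.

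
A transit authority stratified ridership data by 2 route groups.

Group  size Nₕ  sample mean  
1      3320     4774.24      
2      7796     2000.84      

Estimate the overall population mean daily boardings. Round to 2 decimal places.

x̄_st = (Σ Nₕx̄ₕ) / (Σ Nₕ) = (3320·4774.24 + 7796·2000.84) / 11116
= 31449025.44 / 11116 = 2829.1675... → 2829.17.

2829.17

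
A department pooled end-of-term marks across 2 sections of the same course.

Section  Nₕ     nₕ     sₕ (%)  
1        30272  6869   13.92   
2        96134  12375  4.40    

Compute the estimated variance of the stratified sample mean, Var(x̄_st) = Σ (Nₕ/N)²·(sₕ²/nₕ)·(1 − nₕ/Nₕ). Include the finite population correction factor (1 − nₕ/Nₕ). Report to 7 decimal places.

0.0020391

N = 126406; Wₕ = Nₕ/N.
section 1: (30272/126406)²·13.92²/6869·(1 − 6869/30272) = 0.0012507261
section 2: (96134/126406)²·4.40²/12375·(1 − 12375/96134) = 0.0007883758
Sum = 0.0020391019 → 0.0020391.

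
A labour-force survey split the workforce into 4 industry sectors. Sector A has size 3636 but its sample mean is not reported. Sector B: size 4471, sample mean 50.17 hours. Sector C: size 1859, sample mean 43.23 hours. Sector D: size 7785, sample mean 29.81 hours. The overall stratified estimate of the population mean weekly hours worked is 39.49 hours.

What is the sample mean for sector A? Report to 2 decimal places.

45.17

Σ Nₕx̄ₕ = N·μ, so 3636·x̄_A = 17751·39.49 − (4471·50.17 + 1859·43.23 + 7785·29.81).
= 700986.99 − 536745.49 = 164241.5.
x̄_A = 164241.5 / 3636 = 45.1709... → 45.17.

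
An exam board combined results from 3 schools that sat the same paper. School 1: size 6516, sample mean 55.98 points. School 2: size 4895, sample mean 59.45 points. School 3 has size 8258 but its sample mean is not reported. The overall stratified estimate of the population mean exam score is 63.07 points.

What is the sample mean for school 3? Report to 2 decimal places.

70.81

N = 6516 + 4895 + 8258 = 19669.
Overall total = μ·N = 63.07·19669 = 1240523.83.
Subtract the known strata: 6516·55.98 + 4895·59.45 = 655773.43.
Remaining total for school 3: 1240523.83 − 655773.43 = 584750.4.
Divide by its size: 584750.4 / 8258 = 70.8102... → 70.81.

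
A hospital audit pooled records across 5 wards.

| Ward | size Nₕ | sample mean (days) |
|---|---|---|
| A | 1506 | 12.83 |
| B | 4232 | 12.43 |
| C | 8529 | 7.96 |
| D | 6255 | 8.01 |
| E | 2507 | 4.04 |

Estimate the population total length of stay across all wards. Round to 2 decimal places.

200047.41

A: 1506·12.83 = 19321.98
B: 4232·12.43 = 52603.76
C: 8529·7.96 = 67890.84
D: 6255·8.01 = 50102.55
E: 2507·4.04 = 10128.28
τ̂ = Σ Nₕx̄ₕ = 200047.41.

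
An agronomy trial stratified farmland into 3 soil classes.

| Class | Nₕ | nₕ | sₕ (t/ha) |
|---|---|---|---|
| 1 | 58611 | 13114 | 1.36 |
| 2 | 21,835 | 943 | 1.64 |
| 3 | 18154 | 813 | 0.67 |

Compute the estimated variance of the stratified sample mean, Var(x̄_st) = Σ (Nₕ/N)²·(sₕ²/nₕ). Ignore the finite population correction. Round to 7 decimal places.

0.0002084

N = 98600. Term for each stratum: Wₕ²sₕ²/nₕ.
Var(x̄_st) = 0.0000498364 + 0.0001398713 + 0.0000187176 = 0.0002084253 → 0.0002084.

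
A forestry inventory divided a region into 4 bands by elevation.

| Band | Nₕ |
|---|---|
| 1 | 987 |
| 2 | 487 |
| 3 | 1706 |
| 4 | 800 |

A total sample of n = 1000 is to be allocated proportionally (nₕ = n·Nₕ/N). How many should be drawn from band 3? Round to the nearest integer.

429

N = 987 + 487 + 1706 + 800 = 3980.
n_3 = 1000·1706/3980 = 428.643... → 429.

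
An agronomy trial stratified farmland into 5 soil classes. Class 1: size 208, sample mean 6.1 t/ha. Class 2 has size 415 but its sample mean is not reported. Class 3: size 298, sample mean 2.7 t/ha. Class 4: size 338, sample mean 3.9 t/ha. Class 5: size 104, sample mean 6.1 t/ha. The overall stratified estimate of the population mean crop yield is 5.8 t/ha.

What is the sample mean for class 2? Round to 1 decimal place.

N = 208 + 415 + 298 + 338 + 104 = 1363.
Overall total = μ·N = 5.8·1363 = 7905.4.
Subtract the known strata: 208·6.1 + 298·2.7 + 338·3.9 + 104·6.1 = 4026.
Remaining total for class 2: 7905.4 − 4026 = 3879.4.
Divide by its size: 3879.4 / 415 = 9.348... → 9.3.

9.3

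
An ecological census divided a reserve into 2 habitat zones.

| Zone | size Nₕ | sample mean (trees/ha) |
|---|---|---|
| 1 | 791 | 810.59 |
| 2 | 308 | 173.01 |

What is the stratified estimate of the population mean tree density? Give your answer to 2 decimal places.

631.91

x̄_st = (Σ Nₕx̄ₕ) / (Σ Nₕ) = (791·810.59 + 308·173.01) / 1099
= 694463.77 / 1099 = 631.9052... → 631.91.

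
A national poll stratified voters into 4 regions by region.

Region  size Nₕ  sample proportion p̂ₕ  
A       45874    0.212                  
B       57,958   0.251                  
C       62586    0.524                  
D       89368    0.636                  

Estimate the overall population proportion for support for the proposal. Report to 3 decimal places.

Wₕ = Nₕ/N with N = 255786: 0.1793, 0.2266, 0.2447, 0.3494.
p̂_st = 0.1793·0.212 + 0.2266·0.251 + 0.2447·0.524 + 0.3494·0.636 ≈ 0.44532... → 0.445.

0.445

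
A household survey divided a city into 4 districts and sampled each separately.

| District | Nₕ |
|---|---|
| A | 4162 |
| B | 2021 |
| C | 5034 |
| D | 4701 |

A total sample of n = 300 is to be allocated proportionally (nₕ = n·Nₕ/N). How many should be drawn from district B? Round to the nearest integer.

Share of district B = 2021/15918 = 0.12696.
Allocate 300 × 0.12696 = 38.089... → 38.

38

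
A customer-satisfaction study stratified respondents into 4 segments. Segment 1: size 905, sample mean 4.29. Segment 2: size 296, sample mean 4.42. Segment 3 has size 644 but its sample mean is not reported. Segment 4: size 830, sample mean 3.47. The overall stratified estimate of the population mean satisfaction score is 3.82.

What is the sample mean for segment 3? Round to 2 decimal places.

N = 905 + 296 + 644 + 830 = 2675.
Overall total = μ·N = 3.82·2675 = 10218.5.
Subtract the known strata: 905·4.29 + 296·4.42 + 830·3.47 = 8070.87.
Remaining total for segment 3: 10218.5 − 8070.87 = 2147.63.
Divide by its size: 2147.63 / 644 = 3.3348... → 3.33.

3.33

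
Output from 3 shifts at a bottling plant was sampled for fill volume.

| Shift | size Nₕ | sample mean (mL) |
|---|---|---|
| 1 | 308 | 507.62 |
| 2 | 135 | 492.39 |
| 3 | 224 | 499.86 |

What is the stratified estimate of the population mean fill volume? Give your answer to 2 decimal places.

N = 667; weights Wₕ = Nₕ/N = (0.4618, 0.2024, 0.3358).
x̄_st = Σ Wₕ·x̄ₕ = 0.4618·507.62 + 0.2024·492.39 + 0.3358·499.86 ≈ 501.9314...
→ 501.93.

501.93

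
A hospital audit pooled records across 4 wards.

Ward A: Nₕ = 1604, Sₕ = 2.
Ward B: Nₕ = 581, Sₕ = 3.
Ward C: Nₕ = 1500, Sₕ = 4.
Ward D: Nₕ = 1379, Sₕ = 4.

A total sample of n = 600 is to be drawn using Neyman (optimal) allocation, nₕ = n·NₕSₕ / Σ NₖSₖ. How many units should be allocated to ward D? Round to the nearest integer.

201

A: NₕSₕ = 1604·2 = 3208
B: NₕSₕ = 581·3 = 1743
C: NₕSₕ = 1500·4 = 6000
D: NₕSₕ = 1379·4 = 5516
Σ NₕSₕ = 16467.
n_D = 600·5516/16467 = 200.984... → 201.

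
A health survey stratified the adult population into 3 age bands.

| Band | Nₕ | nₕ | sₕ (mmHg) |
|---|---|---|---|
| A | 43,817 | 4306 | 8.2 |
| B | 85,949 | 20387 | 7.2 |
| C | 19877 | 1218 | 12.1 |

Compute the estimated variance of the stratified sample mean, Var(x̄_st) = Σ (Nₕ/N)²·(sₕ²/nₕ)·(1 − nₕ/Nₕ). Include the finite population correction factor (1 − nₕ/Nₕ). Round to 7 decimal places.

0.0038380

N = 149643. Term for each stratum: Wₕ²sₕ²/nₕ·(1−nₕ/Nₕ).
Var(x̄_st) = 0.0012072620 + 0.0006398702 + 0.0019909018 = 0.0038380340 → 0.0038380.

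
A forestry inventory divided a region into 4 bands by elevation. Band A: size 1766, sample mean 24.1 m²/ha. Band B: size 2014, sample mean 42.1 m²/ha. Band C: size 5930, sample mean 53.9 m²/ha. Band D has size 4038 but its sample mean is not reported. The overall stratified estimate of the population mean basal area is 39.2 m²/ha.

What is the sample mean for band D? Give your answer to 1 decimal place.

22.8

N = 1766 + 2014 + 5930 + 4038 = 13748.
Overall total = μ·N = 39.2·13748 = 538921.6.
Subtract the known strata: 1766·24.1 + 2014·42.1 + 5930·53.9 = 446977.
Remaining total for band D: 538921.6 − 446977 = 91944.6.
Divide by its size: 91944.6 / 4038 = 22.770... → 22.8.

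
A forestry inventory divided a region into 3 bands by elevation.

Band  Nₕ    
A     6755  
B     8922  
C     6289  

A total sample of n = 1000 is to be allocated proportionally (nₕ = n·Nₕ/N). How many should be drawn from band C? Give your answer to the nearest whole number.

286

N = 6755 + 8922 + 6289 = 21966.
n_C = 1000·6289/21966 = 286.306... → 286.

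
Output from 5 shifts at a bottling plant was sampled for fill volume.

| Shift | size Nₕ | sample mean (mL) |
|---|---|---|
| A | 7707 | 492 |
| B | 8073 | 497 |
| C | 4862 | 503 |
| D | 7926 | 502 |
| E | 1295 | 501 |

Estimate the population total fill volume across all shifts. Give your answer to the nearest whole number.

Population total = Σ Nₕ·x̄ₕ (each stratum's size times its mean).
7707·492 + 8073·497 + 4862·503 + 7926·502 + 1295·501 = 3791844 + 4012281 + 2445586 + 3978852 + 648795 = 14877358.

14877358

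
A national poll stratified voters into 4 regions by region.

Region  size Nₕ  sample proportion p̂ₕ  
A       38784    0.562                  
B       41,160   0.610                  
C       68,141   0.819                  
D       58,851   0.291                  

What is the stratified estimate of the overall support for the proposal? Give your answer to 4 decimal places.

0.5791

Wₕ = Nₕ/N with N = 206936: 0.1874, 0.1989, 0.3293, 0.2844.
p̂_st = 0.1874·0.562 + 0.1989·0.610 + 0.3293·0.819 + 0.2844·0.291 ≈ 0.579103... → 0.5791.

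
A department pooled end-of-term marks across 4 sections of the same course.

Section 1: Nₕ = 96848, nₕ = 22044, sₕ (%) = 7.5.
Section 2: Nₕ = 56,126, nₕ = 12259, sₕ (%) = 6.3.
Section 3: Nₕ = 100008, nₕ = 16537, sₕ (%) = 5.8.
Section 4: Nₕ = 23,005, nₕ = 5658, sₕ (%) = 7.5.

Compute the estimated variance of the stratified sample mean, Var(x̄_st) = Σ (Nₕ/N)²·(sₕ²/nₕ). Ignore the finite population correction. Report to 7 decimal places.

0.0007843

N = 275987; Wₕ = Nₕ/N.
section 1: (96848/275987)²·7.5²/22044 = 0.0003142217
section 2: (56126/275987)²·6.3²/12259 = 0.0001338989
section 3: (100008/275987)²·5.8²/16537 = 0.0002671108
section 4: (23005/275987)²·7.5²/5658 = 0.0000690759
Sum = 0.0007843074 → 0.0007843.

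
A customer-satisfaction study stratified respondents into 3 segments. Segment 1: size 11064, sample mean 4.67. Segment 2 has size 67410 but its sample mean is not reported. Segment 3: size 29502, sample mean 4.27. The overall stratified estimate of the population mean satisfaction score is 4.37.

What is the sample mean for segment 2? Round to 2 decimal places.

N = 11064 + 67410 + 29502 = 107976.
Overall total = μ·N = 4.37·107976 = 471855.12.
Subtract the known strata: 11064·4.67 + 29502·4.27 = 177642.42.
Remaining total for segment 2: 471855.12 − 177642.42 = 294212.7.
Divide by its size: 294212.7 / 67410 = 4.3645... → 4.36.

4.36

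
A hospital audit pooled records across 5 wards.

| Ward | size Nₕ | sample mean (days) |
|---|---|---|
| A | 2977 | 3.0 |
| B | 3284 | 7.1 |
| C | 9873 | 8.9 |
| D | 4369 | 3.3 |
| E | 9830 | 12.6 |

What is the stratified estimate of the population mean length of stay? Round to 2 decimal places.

N = 30333; weights Wₕ = Nₕ/N = (0.0981, 0.1083, 0.3255, 0.1440, 0.3241).
x̄_st = Σ Wₕ·x̄ₕ = 0.0981·3.0 + 0.1083·7.1 + 0.3255·8.9 + 0.1440·3.3 + 0.3241·12.6 ≈ 8.5185...
→ 8.52.

8.52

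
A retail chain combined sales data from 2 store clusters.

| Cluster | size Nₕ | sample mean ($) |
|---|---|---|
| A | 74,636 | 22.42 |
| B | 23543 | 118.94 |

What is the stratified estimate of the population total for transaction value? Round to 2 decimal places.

A: 74636·22.42 = 1673339.12
B: 23543·118.94 = 2800204.42
τ̂ = Σ Nₕx̄ₕ = 4473543.54.

4473543.54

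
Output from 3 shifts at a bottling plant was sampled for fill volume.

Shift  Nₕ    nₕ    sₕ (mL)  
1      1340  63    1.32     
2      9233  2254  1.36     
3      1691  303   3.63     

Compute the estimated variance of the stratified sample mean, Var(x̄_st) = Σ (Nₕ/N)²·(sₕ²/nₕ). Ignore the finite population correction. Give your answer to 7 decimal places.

N = 12264; Wₕ = Nₕ/N.
shift 1: (1340/12264)²·1.32²/63 = 0.0003301814
shift 2: (9233/12264)²·1.36²/2254 = 0.0004650989
shift 3: (1691/12264)²·3.63²/303 = 0.0008267868
Sum = 0.0016220671 → 0.0016221.

0.0016221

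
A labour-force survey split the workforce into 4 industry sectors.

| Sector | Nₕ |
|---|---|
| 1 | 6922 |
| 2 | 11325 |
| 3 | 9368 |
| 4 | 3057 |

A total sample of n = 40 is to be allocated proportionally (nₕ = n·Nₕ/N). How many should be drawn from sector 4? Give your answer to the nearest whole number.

Share of sector 4 = 3057/30672 = 0.09967.
Allocate 40 × 0.09967 = 3.987... → 4.

4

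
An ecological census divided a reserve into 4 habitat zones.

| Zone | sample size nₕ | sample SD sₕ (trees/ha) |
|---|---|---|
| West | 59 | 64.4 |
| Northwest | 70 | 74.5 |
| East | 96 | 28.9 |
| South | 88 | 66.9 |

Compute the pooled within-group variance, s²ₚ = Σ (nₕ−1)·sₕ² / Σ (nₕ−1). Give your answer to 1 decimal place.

Degrees of freedom: 58 + 69 + 95 + 87 = 309.
Σ(nₕ−1)sₕ² = 58·4147.36 + 69·5550.25 + 95·835.21 + 87·4475.61 = 1092237.15.
s²ₚ = 1092237.15 / 309 = 3534.748... → 3534.7.

3534.7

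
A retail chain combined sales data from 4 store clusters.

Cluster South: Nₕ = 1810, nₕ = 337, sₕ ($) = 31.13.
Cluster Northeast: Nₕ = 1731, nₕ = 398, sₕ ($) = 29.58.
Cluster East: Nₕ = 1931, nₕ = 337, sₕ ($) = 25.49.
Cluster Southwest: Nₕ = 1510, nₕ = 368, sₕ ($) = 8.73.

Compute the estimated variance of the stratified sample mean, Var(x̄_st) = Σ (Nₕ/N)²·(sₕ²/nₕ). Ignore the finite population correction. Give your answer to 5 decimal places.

0.48554

N = 6982. Term for each stratum: Wₕ²sₕ²/nₕ.
Var(x̄_st) = 0.19325280 + 0.13512874 + 0.14747372 + 0.00968668 = 0.48554193 → 0.48554.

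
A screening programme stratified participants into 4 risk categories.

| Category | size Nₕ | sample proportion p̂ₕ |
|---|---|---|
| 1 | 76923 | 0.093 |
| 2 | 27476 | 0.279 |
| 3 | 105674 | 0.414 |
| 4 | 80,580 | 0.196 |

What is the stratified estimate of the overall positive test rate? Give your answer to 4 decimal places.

Wₕ = Nₕ/N with N = 290653: 0.2647, 0.0945, 0.3636, 0.2772.
p̂_st = 0.2647·0.093 + 0.0945·0.279 + 0.3636·0.414 + 0.2772·0.196 ≈ 0.255846... → 0.2558.

0.2558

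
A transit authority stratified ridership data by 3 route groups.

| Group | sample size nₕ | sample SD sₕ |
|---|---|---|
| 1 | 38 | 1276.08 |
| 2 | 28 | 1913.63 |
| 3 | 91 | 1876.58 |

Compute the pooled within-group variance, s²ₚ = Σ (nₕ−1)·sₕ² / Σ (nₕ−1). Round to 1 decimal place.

3091319.8

Degrees of freedom: 37 + 27 + 90 = 154.
Σ(nₕ−1)sₕ² = 37·1628380.1664 + 27·3661979.7769 + 90·3521552.4964 = 476063244.8091.
s²ₚ = 476063244.8091 / 154 = 3091319.771... → 3091319.8.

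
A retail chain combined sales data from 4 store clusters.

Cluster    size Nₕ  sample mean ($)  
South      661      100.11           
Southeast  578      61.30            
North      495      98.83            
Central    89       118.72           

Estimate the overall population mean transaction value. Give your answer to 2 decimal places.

x̄_st = (Σ Nₕx̄ₕ) / (Σ Nₕ) = (661·100.11 + 578·61.30 + 495·98.83 + 89·118.72) / 1823
= 161091.04 / 1823 = 88.3659... → 88.37.

88.37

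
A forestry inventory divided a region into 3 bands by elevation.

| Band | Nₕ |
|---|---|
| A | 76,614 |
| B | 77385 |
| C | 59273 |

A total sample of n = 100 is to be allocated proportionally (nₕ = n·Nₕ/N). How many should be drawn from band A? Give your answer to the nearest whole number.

Share of band A = 76614/213272 = 0.35923.
Allocate 100 × 0.35923 = 35.923... → 36.

36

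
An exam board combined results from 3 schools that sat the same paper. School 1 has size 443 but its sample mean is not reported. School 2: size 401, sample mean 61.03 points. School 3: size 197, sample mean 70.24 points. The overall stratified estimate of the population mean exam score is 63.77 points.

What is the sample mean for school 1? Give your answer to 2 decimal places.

63.37

N = 443 + 401 + 197 = 1041.
Overall total = μ·N = 63.77·1041 = 66384.57.
Subtract the known strata: 401·61.03 + 197·70.24 = 38310.31.
Remaining total for school 1: 66384.57 − 38310.31 = 28074.26.
Divide by its size: 28074.26 / 443 = 63.3730... → 63.37.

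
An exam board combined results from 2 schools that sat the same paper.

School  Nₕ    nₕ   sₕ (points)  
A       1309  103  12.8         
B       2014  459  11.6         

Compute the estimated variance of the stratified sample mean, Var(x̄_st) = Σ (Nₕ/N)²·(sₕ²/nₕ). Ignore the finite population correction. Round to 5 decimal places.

N = 3323; Wₕ = Nₕ/N.
school A: (1309/3323)²·12.8²/103 = 0.24683192
school B: (2014/3323)²·11.6²/459 = 0.10768657
Sum = 0.35451849 → 0.35452.

0.35452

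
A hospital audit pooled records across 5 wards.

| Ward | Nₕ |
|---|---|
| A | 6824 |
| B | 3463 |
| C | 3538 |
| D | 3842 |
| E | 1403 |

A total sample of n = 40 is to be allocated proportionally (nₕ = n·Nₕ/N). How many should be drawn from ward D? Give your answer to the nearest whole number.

8

N = 6824 + 3463 + 3538 + 3842 + 1403 = 19070.
n_D = 40·3842/19070 = 8.059... → 8.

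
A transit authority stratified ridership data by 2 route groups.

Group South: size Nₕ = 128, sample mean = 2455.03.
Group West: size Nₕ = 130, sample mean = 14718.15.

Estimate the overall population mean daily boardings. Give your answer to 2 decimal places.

8634.12

N = 258; weights Wₕ = Nₕ/N = (0.4961, 0.5039).
x̄_st = Σ Wₕ·x̄ₕ = 0.4961·2455.03 + 0.5039·14718.15 ≈ 8634.1215...
→ 8634.12.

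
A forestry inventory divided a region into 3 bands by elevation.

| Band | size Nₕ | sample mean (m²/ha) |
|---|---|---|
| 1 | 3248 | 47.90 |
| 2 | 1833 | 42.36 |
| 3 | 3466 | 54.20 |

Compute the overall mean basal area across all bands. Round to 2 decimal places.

N = 8547; weights Wₕ = Nₕ/N = (0.3800, 0.2145, 0.4055).
x̄_st = Σ Wₕ·x̄ₕ = 0.3800·47.90 + 0.2145·42.36 + 0.4055·54.20 ≈ 49.2667...
→ 49.27.

49.27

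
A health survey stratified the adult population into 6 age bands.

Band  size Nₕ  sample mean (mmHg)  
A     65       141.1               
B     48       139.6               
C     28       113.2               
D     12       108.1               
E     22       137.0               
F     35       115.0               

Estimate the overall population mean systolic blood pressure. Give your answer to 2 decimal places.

130.37

x̄_st = (Σ Nₕx̄ₕ) / (Σ Nₕ) = (65·141.1 + 48·139.6 + 28·113.2 + 12·108.1 + 22·137.0 + 35·115.0) / 210
= 27378.1 / 210 = 130.3719... → 130.37.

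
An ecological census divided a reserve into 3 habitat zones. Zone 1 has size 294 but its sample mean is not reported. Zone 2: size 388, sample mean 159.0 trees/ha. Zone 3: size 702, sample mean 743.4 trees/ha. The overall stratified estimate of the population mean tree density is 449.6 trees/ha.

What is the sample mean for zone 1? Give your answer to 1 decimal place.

N = 294 + 388 + 702 = 1384.
Overall total = μ·N = 449.6·1384 = 622246.4.
Subtract the known strata: 388·159.0 + 702·743.4 = 583558.8.
Remaining total for zone 1: 622246.4 − 583558.8 = 38687.6.
Divide by its size: 38687.6 / 294 = 131.590... → 131.6.

131.6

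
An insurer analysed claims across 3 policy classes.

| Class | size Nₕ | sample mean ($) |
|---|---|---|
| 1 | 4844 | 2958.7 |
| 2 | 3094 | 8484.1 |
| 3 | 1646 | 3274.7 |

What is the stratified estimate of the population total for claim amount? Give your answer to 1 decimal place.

45971904.4

1: 4844·2958.7 = 14331942.8
2: 3094·8484.1 = 26249805.4
3: 1646·3274.7 = 5390156.2
τ̂ = Σ Nₕx̄ₕ = 45971904.4.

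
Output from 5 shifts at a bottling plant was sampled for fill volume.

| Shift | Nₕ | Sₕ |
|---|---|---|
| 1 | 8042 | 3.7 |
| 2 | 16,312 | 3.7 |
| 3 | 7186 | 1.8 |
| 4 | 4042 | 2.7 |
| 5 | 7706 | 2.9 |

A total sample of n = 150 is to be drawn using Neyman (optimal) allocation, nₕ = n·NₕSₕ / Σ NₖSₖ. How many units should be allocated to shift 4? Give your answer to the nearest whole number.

Σ NₕSₕ = 8042·3.7 + 16312·3.7 + 7186·1.8 + 4042·2.7 + 7706·2.9 = 136305.4.
Share for 4: 10913.4/136305.4 = 0.08007.
n_4 = 150 × 0.08007 = 12.010... → 12.

12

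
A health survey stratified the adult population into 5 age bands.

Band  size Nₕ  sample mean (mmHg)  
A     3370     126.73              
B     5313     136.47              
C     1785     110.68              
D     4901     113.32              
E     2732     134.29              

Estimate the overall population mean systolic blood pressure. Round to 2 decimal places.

x̄_st = (Σ Nₕx̄ₕ) / (Σ Nₕ) = (3370·126.73 + 5313·136.47 + 1785·110.68 + 4901·113.32 + 2732·134.29) / 18101
= 2271970.61 / 18101 = 125.5163... → 125.52.

125.52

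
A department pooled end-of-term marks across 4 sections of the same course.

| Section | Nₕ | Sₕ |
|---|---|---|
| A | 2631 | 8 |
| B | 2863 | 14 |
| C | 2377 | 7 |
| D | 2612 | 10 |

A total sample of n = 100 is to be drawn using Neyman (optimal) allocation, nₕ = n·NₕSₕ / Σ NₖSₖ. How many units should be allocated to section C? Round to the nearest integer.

Σ NₕSₕ = 2631·8 + 2863·14 + 2377·7 + 2612·10 = 103889.
Share for C: 16639/103889 = 0.16016.
n_C = 100 × 0.16016 = 16.016... → 16.

16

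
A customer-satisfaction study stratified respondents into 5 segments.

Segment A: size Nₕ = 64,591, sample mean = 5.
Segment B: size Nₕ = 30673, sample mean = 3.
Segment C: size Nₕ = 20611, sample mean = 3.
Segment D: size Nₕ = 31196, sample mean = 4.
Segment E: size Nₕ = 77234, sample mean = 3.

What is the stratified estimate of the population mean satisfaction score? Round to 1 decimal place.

N = 224305; weights Wₕ = Nₕ/N = (0.2880, 0.1367, 0.0919, 0.1391, 0.3443).
x̄_st = Σ Wₕ·x̄ₕ = 0.2880·5 + 0.1367·3 + 0.0919·3 + 0.1391·4 + 0.3443·3 ≈ 3.715...
→ 3.7.

3.7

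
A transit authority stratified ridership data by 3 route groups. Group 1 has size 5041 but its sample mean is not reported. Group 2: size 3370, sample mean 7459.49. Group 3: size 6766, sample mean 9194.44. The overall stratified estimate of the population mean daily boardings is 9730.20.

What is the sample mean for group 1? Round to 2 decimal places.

N = 5041 + 3370 + 6766 = 15177.
Overall total = μ·N = 9730.20·15177 = 147675245.4.
Subtract the known strata: 3370·7459.49 + 6766·9194.44 = 87348062.34.
Remaining total for group 1: 147675245.4 − 87348062.34 = 60327183.06.
Divide by its size: 60327183.06 / 5041 = 11967.3047... → 11967.30.

11967.30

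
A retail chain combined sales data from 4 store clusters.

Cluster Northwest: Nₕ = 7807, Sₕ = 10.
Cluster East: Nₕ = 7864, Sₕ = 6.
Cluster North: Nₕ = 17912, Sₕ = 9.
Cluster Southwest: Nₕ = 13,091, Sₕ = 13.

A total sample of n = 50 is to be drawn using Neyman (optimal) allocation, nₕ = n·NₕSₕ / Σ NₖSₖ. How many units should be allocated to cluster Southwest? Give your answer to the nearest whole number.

19

Northwest: NₕSₕ = 7807·10 = 78070
East: NₕSₕ = 7864·6 = 47184
North: NₕSₕ = 17912·9 = 161208
Southwest: NₕSₕ = 13091·13 = 170183
Σ NₕSₕ = 456645.
n_Southwest = 50·170183/456645 = 18.634... → 19.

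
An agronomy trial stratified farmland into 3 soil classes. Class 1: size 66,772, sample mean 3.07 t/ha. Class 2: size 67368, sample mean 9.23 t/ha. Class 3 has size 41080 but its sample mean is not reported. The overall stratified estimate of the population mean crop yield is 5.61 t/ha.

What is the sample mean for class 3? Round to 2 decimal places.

3.80

N = 66772 + 67368 + 41080 = 175220.
Overall total = μ·N = 5.61·175220 = 982984.2.
Subtract the known strata: 66772·3.07 + 67368·9.23 = 826796.68.
Remaining total for class 3: 982984.2 − 826796.68 = 156187.52.
Divide by its size: 156187.52 / 41080 = 3.8020... → 3.80.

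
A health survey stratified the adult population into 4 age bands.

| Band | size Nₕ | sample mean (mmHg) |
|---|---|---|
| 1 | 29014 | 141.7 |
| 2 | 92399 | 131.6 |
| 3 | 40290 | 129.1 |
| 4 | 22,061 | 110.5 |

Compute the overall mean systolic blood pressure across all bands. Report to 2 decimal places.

N = 183764; weights Wₕ = Nₕ/N = (0.1579, 0.5028, 0.2192, 0.1201).
x̄_st = Σ Wₕ·x̄ₕ = 0.1579·141.7 + 0.5028·131.6 + 0.2192·129.1 + 0.1201·110.5 ≈ 130.1135...
→ 130.11.

130.11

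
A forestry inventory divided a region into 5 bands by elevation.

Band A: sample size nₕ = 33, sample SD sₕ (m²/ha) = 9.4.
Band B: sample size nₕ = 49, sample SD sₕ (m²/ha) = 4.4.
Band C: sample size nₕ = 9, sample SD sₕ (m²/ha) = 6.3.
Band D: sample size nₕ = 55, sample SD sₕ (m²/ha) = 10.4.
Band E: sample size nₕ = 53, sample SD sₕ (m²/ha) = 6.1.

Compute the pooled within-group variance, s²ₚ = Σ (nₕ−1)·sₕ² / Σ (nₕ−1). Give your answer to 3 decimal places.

61.082

Degrees of freedom: 32 + 48 + 8 + 54 + 52 = 194.
Σ(nₕ−1)sₕ² = 32·88.36 + 48·19.36 + 8·39.69 + 54·108.16 + 52·37.21 = 11849.88.
s²ₚ = 11849.88 / 194 = 61.08186... → 61.082.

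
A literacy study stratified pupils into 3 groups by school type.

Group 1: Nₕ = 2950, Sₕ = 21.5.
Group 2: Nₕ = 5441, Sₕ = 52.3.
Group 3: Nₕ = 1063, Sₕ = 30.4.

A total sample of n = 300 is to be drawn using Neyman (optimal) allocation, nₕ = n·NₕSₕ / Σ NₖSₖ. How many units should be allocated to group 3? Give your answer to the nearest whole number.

1: NₕSₕ = 2950·21.5 = 63425
2: NₕSₕ = 5441·52.3 = 284564.3
3: NₕSₕ = 1063·30.4 = 32315.2
Σ NₕSₕ = 380304.5.
n_3 = 300·32315.2/380304.5 = 25.492... → 25.

25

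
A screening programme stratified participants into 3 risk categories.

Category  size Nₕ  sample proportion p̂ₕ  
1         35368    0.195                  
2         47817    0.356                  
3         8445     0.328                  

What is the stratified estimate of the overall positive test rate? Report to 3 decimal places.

Wₕ = Nₕ/N with N = 91630: 0.3860, 0.5218, 0.0922.
p̂_st = 0.3860·0.195 + 0.5218·0.356 + 0.0922·0.328 ≈ 0.29128... → 0.291.

0.291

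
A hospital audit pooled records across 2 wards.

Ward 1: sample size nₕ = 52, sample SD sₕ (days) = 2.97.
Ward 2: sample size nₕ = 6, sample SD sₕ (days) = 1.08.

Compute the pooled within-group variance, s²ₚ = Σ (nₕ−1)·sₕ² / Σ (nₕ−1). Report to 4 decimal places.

8.1375

Degrees of freedom: 51 + 5 = 56.
Σ(nₕ−1)sₕ² = 51·8.8209 + 5·1.1664 = 455.6979.
s²ₚ = 455.6979 / 56 = 8.137463... → 8.1375.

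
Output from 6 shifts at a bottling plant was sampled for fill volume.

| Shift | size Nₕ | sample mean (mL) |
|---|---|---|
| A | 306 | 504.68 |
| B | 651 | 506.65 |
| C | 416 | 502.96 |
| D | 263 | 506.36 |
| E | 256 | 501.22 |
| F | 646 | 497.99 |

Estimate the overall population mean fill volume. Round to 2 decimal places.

503.03

N = 306 + 651 + 416 + 263 + 256 + 646 = 2538.
The stratified mean weights each stratum mean by its population share Nₕ/N.
Σ Nₕx̄ₕ = 306·504.68 + 651·506.65 + 416·502.96 + 263·506.36 + 256·501.22 + 646·497.99 = 154432.08 + 329829.15 + 209231.36 + 133172.68 + 128312.32 + 321701.54 = 1276679.13.
Divide by N: 1276679.13 / 2538 = 503.0257... → 503.03.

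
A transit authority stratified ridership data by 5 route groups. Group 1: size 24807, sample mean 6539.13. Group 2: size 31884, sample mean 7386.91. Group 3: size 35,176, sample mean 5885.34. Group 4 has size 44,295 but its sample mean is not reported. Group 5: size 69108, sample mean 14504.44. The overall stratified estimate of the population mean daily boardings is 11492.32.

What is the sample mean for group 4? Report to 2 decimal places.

16974.66

Σ Nₕx̄ₕ = N·μ, so 44295·x̄_4 = 205270·11492.32 − (24807·6539.13 + 31884·7386.91 + 35176·5885.34 + 69108·14504.44).
= 2359028526.4 − 1607135995.71 = 751892530.69.
x̄_4 = 751892530.69 / 44295 = 16974.6592... → 16974.66.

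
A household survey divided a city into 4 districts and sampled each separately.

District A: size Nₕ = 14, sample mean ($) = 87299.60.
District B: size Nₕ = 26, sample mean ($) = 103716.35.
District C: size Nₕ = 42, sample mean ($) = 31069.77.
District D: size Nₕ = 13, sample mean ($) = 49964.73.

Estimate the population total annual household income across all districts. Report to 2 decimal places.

5873291.33

A: 14·87299.60 = 1222194.4
B: 26·103716.35 = 2696625.1
C: 42·31069.77 = 1304930.34
D: 13·49964.73 = 649541.49
τ̂ = Σ Nₕx̄ₕ = 5873291.33.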